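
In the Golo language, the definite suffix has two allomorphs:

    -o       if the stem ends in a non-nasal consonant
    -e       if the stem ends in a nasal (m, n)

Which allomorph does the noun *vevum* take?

-e

*vevum* — final consonant /m/ (a nasal) → -e.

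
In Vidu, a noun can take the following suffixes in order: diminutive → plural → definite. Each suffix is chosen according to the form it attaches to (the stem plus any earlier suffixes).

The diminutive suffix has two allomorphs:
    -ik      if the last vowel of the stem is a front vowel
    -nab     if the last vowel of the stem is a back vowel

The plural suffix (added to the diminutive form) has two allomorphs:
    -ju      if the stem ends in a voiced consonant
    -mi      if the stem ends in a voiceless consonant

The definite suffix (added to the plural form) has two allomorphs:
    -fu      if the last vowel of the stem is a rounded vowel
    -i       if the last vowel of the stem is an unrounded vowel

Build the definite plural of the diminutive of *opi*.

opiikmii

Since the last vowel of *opi* is /i/ (a front vowel), it takes -ik, giving *opiik*.
The diminutive form *opiik*: final consonant = /k/, voiceless → -mi → *opiikmi*.
The plural form *opiikmi*: last vowel = /i/, an unrounded vowel → -i → *opiikmii*.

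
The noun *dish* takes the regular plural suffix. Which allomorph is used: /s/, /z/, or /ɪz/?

/ɪz/

The stem *dish* ends in a sibilant (/s, z, ʃ, ʒ, tʃ, dʒ/).
The plural suffix surfaces as /ɪz/ after sibilants, /s/ after other voiceless consonants, and /z/ after other voiced sounds.
So the plural -s on *dish* is pronounced /ɪz/.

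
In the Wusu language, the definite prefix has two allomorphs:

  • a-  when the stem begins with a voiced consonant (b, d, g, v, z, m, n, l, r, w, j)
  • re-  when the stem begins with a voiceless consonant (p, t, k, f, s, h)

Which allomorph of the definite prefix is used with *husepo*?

*husepo* — first consonant /h/ (voiceless) → re-.

re-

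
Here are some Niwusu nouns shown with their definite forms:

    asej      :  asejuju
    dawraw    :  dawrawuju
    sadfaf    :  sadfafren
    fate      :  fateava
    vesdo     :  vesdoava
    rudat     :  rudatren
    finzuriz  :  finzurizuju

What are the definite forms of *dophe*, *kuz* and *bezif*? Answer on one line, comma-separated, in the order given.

dopheava, kuzuju, bezifren

The pattern is voicing of the final sound: -ren when the stem ends in a voiceless consonant (*sadfaf*, *rudat*); -uju when the stem ends in a voiced consonant (*asej*, *dawraw*, *finzuriz*); -ava when the stem ends in a vowel (*fate*, *vesdo*).
*dophe*: final sound = /e/, a vowel → -ava → *dopheava*.
*kuz*: final sound = /z/, a voiced consonant → -uju → *kuzuju*.
Since the final sound of *bezif* is /f/ (a voiceless consonant), it takes -ren, giving *bezifren*.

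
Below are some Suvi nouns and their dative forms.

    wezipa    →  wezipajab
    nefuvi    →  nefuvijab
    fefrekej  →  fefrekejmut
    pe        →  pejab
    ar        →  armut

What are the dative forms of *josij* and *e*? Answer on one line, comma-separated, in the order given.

The alternation tracks the final sound of the stem — -mut when the stem ends in a consonant (*fefrekej*, *ar*); -jab when the stem ends in a vowel (*wezipa*, *nefuvi*, *pe*).
The final sound of *josij* is /j/, which is a consonant, so the suffix is -mut, giving *josijmut*.
*e*: final sound = /e/, a vowel → -jab → *ejab*.

josijmut, ejab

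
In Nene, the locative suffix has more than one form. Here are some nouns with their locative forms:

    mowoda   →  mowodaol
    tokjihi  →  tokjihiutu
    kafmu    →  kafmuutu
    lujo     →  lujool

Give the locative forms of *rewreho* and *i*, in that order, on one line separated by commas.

The suffix is conditioned by the last vowel: -utu when the last vowel of the stem is a high vowel (*tokjihi*, *kafmu*); -ol when the last vowel of the stem is a non-high vowel (*mowoda*, *lujo*).
The last vowel of *rewreho* is /o/, which is a non-high vowel, so the suffix is -ol, giving *rewrehool*.
The last vowel of *i* is /i/, which is a high vowel, so the suffix is -utu, giving *iutu*.

rewrehool, iutu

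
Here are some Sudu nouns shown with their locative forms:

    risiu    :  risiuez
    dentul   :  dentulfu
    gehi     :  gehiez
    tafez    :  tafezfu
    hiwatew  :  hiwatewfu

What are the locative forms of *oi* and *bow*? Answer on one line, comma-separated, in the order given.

oiez, bowfu

The alternation tracks the final sound of the stem — -fu when the stem ends in a consonant (*dentul*, *tafez*, *hiwatew*); -ez when the stem ends in a vowel (*risiu*, *gehi*).
The final sound of *oi* is /i/, which is a vowel, so the suffix is -ez, giving *oiez*.
Since the final sound of *bow* is /w/ (a consonant), it takes -fu, giving *bowfu*.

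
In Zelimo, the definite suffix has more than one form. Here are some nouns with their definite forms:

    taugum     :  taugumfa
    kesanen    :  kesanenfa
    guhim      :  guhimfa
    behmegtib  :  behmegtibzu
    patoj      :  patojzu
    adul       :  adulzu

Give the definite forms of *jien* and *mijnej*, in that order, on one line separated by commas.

The suffix is conditioned by the final consonant: -fa when the stem ends in a nasal (*taugum*, *kesanen*, *guhim*); -zu when the stem ends in a non-nasal consonant (*behmegtib*, *patoj*, *adul*).
The final consonant of *jien* is /n/, which is a nasal, so the suffix is -fa, giving *jienfa*.
Since the final consonant of *mijnej* is /j/ (non-nasal), it takes -zu, giving *mijnejzu*.

jienfa, mijnejzu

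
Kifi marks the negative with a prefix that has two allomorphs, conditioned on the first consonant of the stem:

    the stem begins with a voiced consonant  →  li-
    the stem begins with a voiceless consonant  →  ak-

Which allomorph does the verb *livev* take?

li-

Since the first consonant of *livev* is /l/ (voiced), it takes li-.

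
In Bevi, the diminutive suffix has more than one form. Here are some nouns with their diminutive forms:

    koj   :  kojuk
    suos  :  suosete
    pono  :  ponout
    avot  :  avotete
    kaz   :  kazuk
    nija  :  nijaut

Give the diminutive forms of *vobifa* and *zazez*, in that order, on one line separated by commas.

Looking at the final sound of each stem: -ete when the stem ends in a voiceless consonant (*suos*, *avot*); -uk when the stem ends in a voiced consonant (*koj*, *kaz*); -ut when the stem ends in a vowel (*pono*, *nija*).
Since the final sound of *vobifa* is /a/ (a vowel), it takes -ut, giving *vobifaut*.
*zazez* — final sound /z/ (a voiced consonant) → -uk → *zazezuk*.

vobifaut, zazezuk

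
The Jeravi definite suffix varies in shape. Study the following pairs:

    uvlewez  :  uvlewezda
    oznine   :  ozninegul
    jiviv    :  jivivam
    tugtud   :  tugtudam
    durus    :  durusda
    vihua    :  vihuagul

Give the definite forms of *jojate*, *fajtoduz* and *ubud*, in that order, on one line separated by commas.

Looking at the final sound of each stem: -da when the stem ends in a sibilant (*uvlewez*, *durus*); -am when the stem ends in a non-sibilant consonant (*jiviv*, *tugtud*); -gul when the stem ends in a vowel (*oznine*, *vihua*).
*jojate*: final sound = /e/, a vowel → -gul → *jojategul*.
The final sound of *fajtoduz* is /z/, which is a sibilant, so the suffix is -da, giving *fajtoduzda*.
*ubud*: final sound = /d/, a non-sibilant consonant → -am → *ubudam*.

jojategul, fajtoduzda, ubudam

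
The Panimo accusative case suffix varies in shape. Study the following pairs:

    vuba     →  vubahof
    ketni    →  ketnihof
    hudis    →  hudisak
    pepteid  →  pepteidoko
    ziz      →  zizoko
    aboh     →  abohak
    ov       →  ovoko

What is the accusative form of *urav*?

Looking at the final sound of each stem: -ak when the stem ends in a voiceless consonant (*hudis*, *aboh*); -oko when the stem ends in a voiced consonant (*pepteid*, *ziz*, *ov*); -hof when the stem ends in a vowel (*vuba*, *ketni*).
*urav* — final sound /v/ (a voiced consonant) → -oko → *uravoko*.

uravoko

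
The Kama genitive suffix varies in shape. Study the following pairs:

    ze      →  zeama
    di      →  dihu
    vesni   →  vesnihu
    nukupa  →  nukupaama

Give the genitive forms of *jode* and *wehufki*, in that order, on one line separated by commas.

Looking at the last vowel of each stem: -hu when the last vowel of the stem is a high vowel (*di*, *vesni*); -ama when the last vowel of the stem is a non-high vowel (*ze*, *nukupa*).
*jode* — last vowel /e/ (a non-high vowel) → -ama → *jodeama*.
The last vowel of *wehufki* is /i/, which is a high vowel, so the suffix is -hu, giving *wehufkihu*.

jodeama, wehufkihu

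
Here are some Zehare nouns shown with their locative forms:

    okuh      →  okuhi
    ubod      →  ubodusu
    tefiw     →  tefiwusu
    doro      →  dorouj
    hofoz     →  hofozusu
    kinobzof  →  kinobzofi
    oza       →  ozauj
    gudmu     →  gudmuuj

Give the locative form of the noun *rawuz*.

The suffix is conditioned by the final sound: -i when the stem ends in a voiceless consonant (*okuh*, *kinobzof*); -usu when the stem ends in a voiced consonant (*ubod*, *tefiw*, *hofoz*); -uj when the stem ends in a vowel (*doro*, *oza*, *gudmu*).
Since the final sound of *rawuz* is /z/ (a voiced consonant), it takes -usu, giving *rawuzusu*.

rawuzusu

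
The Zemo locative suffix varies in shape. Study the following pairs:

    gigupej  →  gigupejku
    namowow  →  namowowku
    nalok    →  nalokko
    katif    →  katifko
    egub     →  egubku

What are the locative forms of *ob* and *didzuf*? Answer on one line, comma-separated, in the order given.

obku, didzufko

The pattern is voicing of the final consonant: -ko when the stem ends in a voiceless consonant (*nalok*, *katif*); -ku when the stem ends in a voiced consonant (*gigupej*, *namowow*, *egub*).
The final consonant of *ob* is /b/, which is voiced, so the suffix is -ku, giving *obku*.
*didzuf* — final consonant /f/ (voiceless) → -ko → *didzufko*.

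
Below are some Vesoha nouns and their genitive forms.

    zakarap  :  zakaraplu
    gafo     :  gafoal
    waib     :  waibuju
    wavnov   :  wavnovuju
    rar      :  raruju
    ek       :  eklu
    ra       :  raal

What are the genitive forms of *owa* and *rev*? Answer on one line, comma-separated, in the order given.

owaal, revuju

The suffix is conditioned by the final sound: -lu when the stem ends in a voiceless consonant (*zakarap*, *ek*); -uju when the stem ends in a voiced consonant (*waib*, *wavnov*, *rar*); -al when the stem ends in a vowel (*gafo*, *ra*).
The final sound of *owa* is /a/, which is a vowel, so the suffix is -al, giving *owaal*.
*rev*: final sound = /v/, a voiced consonant → -uju → *revuju*.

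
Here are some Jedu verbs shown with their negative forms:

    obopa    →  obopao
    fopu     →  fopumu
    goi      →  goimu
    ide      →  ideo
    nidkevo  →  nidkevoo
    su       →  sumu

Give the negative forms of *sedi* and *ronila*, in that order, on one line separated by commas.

The pattern is height harmony: -mu when the last vowel of the stem is a high vowel (*fopu*, *goi*, *su*); -o when the last vowel of the stem is a non-high vowel (*obopa*, *ide*, *nidkevo*).
Since the last vowel of *sedi* is /i/ (a high vowel), it takes -mu, giving *sedimu*.
*ronila* — last vowel /a/ (a non-high vowel) → -o → *ronilao*.

sedimu, ronilao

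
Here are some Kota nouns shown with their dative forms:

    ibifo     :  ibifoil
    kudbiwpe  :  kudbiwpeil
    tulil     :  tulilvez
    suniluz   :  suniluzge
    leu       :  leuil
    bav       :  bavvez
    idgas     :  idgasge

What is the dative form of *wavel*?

wavelvez

Looking at the final sound of each stem: -ge when the stem ends in a sibilant (*suniluz*, *idgas*); -vez when the stem ends in a non-sibilant consonant (*tulil*, *bav*); -il when the stem ends in a vowel (*ibifo*, *kudbiwpe*, *leu*).
*wavel* — final sound /l/ (a non-sibilant consonant) → -vez → *wavelvez*.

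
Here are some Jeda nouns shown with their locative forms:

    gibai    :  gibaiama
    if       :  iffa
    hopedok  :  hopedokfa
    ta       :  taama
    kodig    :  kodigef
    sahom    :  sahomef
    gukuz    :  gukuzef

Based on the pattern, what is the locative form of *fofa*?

Looking at the final sound of each stem: -fa when the stem ends in a voiceless consonant (*if*, *hopedok*); -ef when the stem ends in a voiced consonant (*kodig*, *sahom*, *gukuz*); -ama when the stem ends in a vowel (*gibai*, *ta*).
*fofa* — final sound /a/ (a vowel) → -ama → *fofaama*.

fofaama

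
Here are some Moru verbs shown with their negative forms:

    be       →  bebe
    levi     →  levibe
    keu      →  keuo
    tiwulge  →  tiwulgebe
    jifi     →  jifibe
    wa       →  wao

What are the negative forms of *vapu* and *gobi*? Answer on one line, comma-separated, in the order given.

The suffix is conditioned by the last vowel: -be when the last vowel of the stem is a front vowel (*be*, *levi*, *tiwulge*, *jifi*); -o when the last vowel of the stem is a back vowel (*keu*, *wa*).
*vapu*: last vowel = /u/, a back vowel → -o → *vapuo*.
The last vowel of *gobi* is /i/, which is a front vowel, so the suffix is -be, giving *gobibe*.

vapuo, gobibe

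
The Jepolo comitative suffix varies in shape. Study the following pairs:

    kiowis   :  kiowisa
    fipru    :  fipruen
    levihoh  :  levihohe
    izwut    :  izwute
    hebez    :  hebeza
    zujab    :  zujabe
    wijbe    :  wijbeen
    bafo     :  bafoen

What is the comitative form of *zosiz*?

Looking at the final sound of each stem: -a when the stem ends in a sibilant (*kiowis*, *hebez*); -e when the stem ends in a non-sibilant consonant (*levihoh*, *izwut*, *zujab*); -en when the stem ends in a vowel (*fipru*, *wijbe*, *bafo*).
*zosiz*: final sound = /z/, a sibilant → -a → *zosiza*.

zosiza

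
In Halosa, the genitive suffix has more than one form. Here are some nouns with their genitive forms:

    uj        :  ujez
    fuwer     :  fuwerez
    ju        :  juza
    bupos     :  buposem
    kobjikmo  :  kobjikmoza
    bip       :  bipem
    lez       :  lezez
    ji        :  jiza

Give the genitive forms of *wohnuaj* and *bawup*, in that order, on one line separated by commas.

wohnuajez, bawupem

Looking at the final sound of each stem: -em when the stem ends in a voiceless consonant (*bupos*, *bip*); -ez when the stem ends in a voiced consonant (*uj*, *fuwer*, *lez*); -za when the stem ends in a vowel (*ju*, *kobjikmo*, *ji*).
*wohnuaj* — final sound /j/ (a voiced consonant) → -ez → *wohnuajez*.
*bawup*: final sound = /p/, a voiceless consonant → -em → *bawupem*.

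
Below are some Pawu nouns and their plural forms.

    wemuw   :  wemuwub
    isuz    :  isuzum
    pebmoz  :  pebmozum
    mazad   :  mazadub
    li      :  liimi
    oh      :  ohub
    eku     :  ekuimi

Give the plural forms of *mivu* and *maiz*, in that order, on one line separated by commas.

mivuimi, maizum

The alternation tracks the final sound of the stem — -um when the stem ends in a sibilant (*isuz*, *pebmoz*); -ub when the stem ends in a non-sibilant consonant (*wemuw*, *mazad*, *oh*); -imi when the stem ends in a vowel (*li*, *eku*).
The final sound of *mivu* is /u/, which is a vowel, so the suffix is -imi, giving *mivuimi*.
The final sound of *maiz* is /z/, which is a sibilant, so the suffix is -um, giving *maizum*.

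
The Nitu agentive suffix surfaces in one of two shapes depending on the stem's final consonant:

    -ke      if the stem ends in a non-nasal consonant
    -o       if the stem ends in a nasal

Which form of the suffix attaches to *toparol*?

The final consonant of *toparol* is /l/, which is non-nasal, so the suffix is -ke.

-ke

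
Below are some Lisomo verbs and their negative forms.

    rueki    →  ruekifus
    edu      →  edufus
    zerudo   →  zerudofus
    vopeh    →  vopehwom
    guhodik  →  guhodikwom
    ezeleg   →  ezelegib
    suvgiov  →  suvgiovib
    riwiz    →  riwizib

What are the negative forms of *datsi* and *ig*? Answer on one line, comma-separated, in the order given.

The suffix is conditioned by the final sound: -wom when the stem ends in a voiceless consonant (*vopeh*, *guhodik*); -ib when the stem ends in a voiced consonant (*ezeleg*, *suvgiov*, *riwiz*); -fus when the stem ends in a vowel (*rueki*, *edu*, *zerudo*).
*datsi*: final sound = /i/, a vowel → -fus → *datsifus*.
Since the final sound of *ig* is /g/ (a voiced consonant), it takes -ib, giving *igib*.

datsifus, igib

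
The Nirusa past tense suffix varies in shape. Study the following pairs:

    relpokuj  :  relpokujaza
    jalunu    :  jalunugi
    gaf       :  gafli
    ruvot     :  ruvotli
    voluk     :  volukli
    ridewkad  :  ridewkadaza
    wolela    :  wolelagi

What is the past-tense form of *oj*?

The pattern is voicing of the final sound: -li when the stem ends in a voiceless consonant (*gaf*, *ruvot*, *voluk*); -aza when the stem ends in a voiced consonant (*relpokuj*, *ridewkad*); -gi when the stem ends in a vowel (*jalunu*, *wolela*).
*oj*: final sound = /j/, a voiced consonant → -aza → *ojaza*.

ojaza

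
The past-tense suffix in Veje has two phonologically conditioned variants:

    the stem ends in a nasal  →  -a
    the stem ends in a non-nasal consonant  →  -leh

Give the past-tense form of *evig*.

Since the final consonant of *evig* is /g/ (non-nasal), it takes -leh, giving *evigleh*.

evigleh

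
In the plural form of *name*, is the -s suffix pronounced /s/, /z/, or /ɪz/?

The stem *name* ends in a voiced non-sibilant sound.
The plural suffix surfaces as /ɪz/ after sibilants, /s/ after other voiceless consonants, and /z/ after other voiced sounds.
So the plural -s on *name* is pronounced /z/.

/z/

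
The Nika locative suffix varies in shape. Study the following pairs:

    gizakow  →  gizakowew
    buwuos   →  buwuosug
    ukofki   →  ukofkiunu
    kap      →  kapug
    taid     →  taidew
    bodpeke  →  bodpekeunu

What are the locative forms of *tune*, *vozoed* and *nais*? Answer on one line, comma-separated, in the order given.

The alternation tracks the final sound of the stem — -ug when the stem ends in a voiceless consonant (*buwuos*, *kap*); -ew when the stem ends in a voiced consonant (*gizakow*, *taid*); -unu when the stem ends in a vowel (*ukofki*, *bodpeke*).
*tune* — final sound /e/ (a vowel) → -unu → *tuneunu*.
*vozoed*: final sound = /d/, a voiced consonant → -ew → *vozoedew*.
Since the final sound of *nais* is /s/ (a voiceless consonant), it takes -ug, giving *naisug*.

tuneunu, vozoedew, naisug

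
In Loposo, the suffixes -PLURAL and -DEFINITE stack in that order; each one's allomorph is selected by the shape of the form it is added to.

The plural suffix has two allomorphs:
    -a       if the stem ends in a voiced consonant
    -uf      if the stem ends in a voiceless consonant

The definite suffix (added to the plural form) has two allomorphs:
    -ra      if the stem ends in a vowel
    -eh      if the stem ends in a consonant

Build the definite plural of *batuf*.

batufufeh

*batuf*: final consonant = /f/, voiceless → -uf → *batufuf*.
The plural form *batufuf*: final sound = /f/, a consonant → -eh → *batufufeh*.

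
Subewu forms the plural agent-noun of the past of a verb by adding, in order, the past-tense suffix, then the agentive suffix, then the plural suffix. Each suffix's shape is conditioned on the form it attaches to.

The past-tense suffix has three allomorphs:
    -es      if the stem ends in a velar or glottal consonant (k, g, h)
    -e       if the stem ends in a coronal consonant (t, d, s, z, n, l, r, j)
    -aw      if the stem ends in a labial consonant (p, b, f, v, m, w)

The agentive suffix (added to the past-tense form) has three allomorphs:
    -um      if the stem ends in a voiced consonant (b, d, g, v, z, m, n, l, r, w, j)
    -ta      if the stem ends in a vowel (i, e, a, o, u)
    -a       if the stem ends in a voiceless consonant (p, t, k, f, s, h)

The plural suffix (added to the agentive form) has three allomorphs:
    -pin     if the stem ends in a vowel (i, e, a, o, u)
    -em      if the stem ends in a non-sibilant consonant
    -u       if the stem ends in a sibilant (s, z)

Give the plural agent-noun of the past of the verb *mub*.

The final consonant of *mub* is /b/, which is labial, so the past-tense suffix is -aw, giving *mubaw*.
The final sound of the past-tense form *mubaw* is /w/, which is a voiced consonant, so the agentive suffix is -um, giving *mubawum*.
The agentive form *mubawum*: final sound = /m/, a non-sibilant consonant → -em → *mubawumem*.

mubawumem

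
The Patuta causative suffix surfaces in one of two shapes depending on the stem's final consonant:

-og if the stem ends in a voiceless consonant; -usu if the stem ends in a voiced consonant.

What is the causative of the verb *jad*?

jadusu

The final consonant of *jad* is /d/, which is voiced, so the suffix is -usu, giving *jadusu*.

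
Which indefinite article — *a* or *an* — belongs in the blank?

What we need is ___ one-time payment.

The indefinite article is chosen by the initial *sound* of the following word, not its spelling.
*one-time* begins with the sound /wʌ/ (*one* pronounced /wʌn/) — a consonant sound.
So the article is *a*: What we need is a one-time payment.

a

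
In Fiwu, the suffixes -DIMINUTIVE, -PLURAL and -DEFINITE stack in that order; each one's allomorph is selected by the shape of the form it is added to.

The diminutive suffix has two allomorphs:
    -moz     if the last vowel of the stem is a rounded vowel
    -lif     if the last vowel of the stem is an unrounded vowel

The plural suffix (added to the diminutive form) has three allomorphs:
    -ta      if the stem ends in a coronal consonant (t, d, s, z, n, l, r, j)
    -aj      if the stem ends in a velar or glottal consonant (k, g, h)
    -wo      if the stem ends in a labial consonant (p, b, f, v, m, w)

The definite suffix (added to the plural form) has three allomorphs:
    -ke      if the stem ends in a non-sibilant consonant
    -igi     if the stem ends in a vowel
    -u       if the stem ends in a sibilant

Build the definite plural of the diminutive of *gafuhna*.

The last vowel of *gafuhna* is /a/, which is an unrounded vowel, so the diminutive suffix is -lif, giving *gafuhnalif*.
The diminutive form *gafuhnalif* — final consonant /f/ (labial) → -wo → *gafuhnalifwo*.
The plural form *gafuhnalifwo* — final sound /o/ (a vowel) → -igi → *gafuhnalifwoigi*.

gafuhnalifwoigi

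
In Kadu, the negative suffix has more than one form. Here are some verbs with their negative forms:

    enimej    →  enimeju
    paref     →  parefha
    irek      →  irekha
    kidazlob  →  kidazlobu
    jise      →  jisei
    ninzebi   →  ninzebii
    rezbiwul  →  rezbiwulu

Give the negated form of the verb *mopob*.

The alternation tracks the final sound of the stem — -ha when the stem ends in a voiceless consonant (*paref*, *irek*); -u when the stem ends in a voiced consonant (*enimej*, *kidazlob*, *rezbiwul*); -i when the stem ends in a vowel (*jise*, *ninzebi*).
*mopob*: final sound = /b/, a voiced consonant → -u → *mopobu*.

mopobu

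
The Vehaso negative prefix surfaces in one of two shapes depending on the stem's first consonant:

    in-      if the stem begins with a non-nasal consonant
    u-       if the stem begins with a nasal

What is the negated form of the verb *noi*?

unoi

Since the first consonant of *noi* is /n/ (a nasal), it takes u-, giving *unoi*.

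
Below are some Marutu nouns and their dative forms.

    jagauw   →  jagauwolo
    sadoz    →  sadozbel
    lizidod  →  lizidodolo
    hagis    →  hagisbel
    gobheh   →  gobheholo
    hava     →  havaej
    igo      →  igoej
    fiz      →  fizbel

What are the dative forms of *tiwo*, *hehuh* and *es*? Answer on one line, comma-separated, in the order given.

The suffix is conditioned by the final sound: -bel when the stem ends in a sibilant (*sadoz*, *hagis*, *fiz*); -olo when the stem ends in a non-sibilant consonant (*jagauw*, *lizidod*, *gobheh*); -ej when the stem ends in a vowel (*hava*, *igo*).
Since the final sound of *tiwo* is /o/ (a vowel), it takes -ej, giving *tiwoej*.
*hehuh*: final sound = /h/, a non-sibilant consonant → -olo → *hehuholo*.
Since the final sound of *es* is /s/ (a sibilant), it takes -bel, giving *esbel*.

tiwoej, hehuholo, esbel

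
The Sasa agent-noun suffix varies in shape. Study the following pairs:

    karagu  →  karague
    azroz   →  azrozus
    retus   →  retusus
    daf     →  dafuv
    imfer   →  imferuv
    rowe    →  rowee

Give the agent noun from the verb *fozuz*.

fozuzus

Looking at the final sound of each stem: -us when the stem ends in a sibilant (*azroz*, *retus*); -uv when the stem ends in a non-sibilant consonant (*daf*, *imfer*); -e when the stem ends in a vowel (*karagu*, *rowe*).
*fozuz*: final sound = /z/, a sibilant → -us → *fozuzus*.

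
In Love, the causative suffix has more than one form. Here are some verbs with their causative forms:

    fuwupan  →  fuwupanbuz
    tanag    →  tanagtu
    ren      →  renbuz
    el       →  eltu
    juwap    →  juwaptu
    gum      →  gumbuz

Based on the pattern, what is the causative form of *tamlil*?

tamliltu

The alternation tracks the final consonant of the stem — -buz when the stem ends in a nasal (*fuwupan*, *ren*, *gum*); -tu when the stem ends in a non-nasal consonant (*tanag*, *el*, *juwap*).
Since the final consonant of *tamlil* is /l/ (non-nasal), it takes -tu, giving *tamliltu*.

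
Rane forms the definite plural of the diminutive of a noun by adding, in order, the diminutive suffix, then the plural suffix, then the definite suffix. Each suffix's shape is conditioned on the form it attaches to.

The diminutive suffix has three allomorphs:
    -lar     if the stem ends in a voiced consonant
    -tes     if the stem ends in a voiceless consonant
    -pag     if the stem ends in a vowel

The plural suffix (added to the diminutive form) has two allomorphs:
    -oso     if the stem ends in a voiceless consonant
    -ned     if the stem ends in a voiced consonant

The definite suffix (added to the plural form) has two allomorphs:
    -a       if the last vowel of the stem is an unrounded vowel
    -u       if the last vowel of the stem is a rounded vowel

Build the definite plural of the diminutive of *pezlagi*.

*pezlagi* — final sound /i/ (a vowel) → -pag → *pezlagipag*.
The final consonant of the diminutive form *pezlagipag* is /g/, which is voiced, so the plural suffix is -ned, giving *pezlagipagned*.
The plural form *pezlagipagned*: last vowel = /e/, an unrounded vowel → -a → *pezlagipagneda*.

pezlagipagneda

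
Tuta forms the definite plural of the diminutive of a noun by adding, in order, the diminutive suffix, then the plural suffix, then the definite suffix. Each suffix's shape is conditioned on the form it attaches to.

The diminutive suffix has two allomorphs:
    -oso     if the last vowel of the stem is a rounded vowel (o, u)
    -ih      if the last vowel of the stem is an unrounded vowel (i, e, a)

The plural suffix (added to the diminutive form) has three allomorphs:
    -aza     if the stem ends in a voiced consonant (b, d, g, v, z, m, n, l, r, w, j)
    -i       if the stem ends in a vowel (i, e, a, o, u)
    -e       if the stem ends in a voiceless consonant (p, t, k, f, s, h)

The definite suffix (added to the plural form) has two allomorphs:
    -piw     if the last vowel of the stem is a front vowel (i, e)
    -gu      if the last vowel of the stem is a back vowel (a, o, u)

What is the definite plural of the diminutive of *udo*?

udoosoipiw

The last vowel of *udo* is /o/, which is a rounded vowel, so the diminutive suffix is -oso, giving *udooso*.
Since the final sound of the diminutive form *udooso* is /o/ (a vowel), it takes -i, giving *udoosoi*.
The plural form *udoosoi*: last vowel = /i/, a front vowel → -piw → *udoosoipiw*.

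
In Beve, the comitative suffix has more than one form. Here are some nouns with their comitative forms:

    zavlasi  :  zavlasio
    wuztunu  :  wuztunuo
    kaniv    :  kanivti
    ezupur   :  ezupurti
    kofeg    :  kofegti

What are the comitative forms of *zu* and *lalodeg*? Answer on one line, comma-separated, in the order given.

Looking at the final sound of each stem: -ti when the stem ends in a consonant (*kaniv*, *ezupur*, *kofeg*); -o when the stem ends in a vowel (*zavlasi*, *wuztunu*).
Since the final sound of *zu* is /u/ (a vowel), it takes -o, giving *zuo*.
The final sound of *lalodeg* is /g/, which is a consonant, so the suffix is -ti, giving *lalodegti*.

zuo, lalodegti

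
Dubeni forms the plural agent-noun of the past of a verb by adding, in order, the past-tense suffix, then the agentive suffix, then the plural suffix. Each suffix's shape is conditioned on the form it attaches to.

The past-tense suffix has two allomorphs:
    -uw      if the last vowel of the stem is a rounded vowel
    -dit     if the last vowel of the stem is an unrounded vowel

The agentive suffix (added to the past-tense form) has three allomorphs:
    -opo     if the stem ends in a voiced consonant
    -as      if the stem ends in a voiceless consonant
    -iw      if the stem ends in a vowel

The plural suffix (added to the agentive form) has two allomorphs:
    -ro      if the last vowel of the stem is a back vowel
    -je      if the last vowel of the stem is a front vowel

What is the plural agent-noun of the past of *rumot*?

*rumot* — last vowel /o/ (a rounded vowel) → -uw → *rumotuw*.
Since the final sound of the past-tense form *rumotuw* is /w/ (a voiced consonant), it takes -opo, giving *rumotuwopo*.
The last vowel of the agentive form *rumotuwopo* is /o/, which is a back vowel, so the plural suffix is -ro, giving *rumotuwoporo*.

rumotuwoporo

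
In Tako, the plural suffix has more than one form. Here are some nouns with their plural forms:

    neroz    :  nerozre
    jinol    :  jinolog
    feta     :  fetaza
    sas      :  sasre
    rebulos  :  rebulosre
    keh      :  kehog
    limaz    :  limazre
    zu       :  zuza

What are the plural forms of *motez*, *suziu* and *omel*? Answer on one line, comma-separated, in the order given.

motezre, suziuza, omelog

The alternation tracks the final sound of the stem — -re when the stem ends in a sibilant (*neroz*, *sas*, *rebulos*, *limaz*); -og when the stem ends in a non-sibilant consonant (*jinol*, *keh*); -za when the stem ends in a vowel (*feta*, *zu*).
*motez*: final sound = /z/, a sibilant → -re → *motezre*.
*suziu* — final sound /u/ (a vowel) → -za → *suziuza*.
The final sound of *omel* is /l/, which is a non-sibilant consonant, so the suffix is -og, giving *omelog*.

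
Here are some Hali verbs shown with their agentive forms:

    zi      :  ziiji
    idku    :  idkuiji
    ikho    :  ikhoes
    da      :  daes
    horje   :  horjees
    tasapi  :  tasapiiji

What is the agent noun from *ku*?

Looking at the last vowel of each stem: -iji when the last vowel of the stem is a high vowel (*zi*, *idku*, *tasapi*); -es when the last vowel of the stem is a non-high vowel (*ikho*, *da*, *horje*).
*ku* — last vowel /u/ (a high vowel) → -iji → *kuiji*.

kuiji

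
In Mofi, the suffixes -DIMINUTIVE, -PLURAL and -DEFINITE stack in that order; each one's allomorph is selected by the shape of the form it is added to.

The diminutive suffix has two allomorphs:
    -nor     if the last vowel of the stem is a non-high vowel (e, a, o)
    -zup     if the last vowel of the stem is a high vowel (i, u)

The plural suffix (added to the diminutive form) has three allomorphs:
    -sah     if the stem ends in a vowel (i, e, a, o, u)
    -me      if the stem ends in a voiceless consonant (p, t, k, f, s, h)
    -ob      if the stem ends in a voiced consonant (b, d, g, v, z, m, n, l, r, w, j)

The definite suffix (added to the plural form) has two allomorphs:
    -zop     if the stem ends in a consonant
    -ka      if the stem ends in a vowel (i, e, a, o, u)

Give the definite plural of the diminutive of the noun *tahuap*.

tahuapnorobzop

The last vowel of *tahuap* is /a/, which is a non-high vowel, so the diminutive suffix is -nor, giving *tahuapnor*.
The final sound of the diminutive form *tahuapnor* is /r/, which is a voiced consonant, so the plural suffix is -ob, giving *tahuapnorob*.
The plural form *tahuapnorob* — final sound /b/ (a consonant) → -zop → *tahuapnorobzop*.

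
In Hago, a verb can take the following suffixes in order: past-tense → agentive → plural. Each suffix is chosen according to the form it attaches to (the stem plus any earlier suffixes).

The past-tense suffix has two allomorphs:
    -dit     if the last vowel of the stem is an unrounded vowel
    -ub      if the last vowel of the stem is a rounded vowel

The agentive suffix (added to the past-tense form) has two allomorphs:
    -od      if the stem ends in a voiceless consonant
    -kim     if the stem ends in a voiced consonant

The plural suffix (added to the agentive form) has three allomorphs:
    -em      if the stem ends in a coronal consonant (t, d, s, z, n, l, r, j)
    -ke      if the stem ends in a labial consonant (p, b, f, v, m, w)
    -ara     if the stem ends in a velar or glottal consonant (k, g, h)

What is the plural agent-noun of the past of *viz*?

*viz* — last vowel /i/ (an unrounded vowel) → -dit → *vizdit*.
Since the final consonant of the past-tense form *vizdit* is /t/ (voiceless), it takes -od, giving *vizditod*.
Since the final consonant of the agentive form *vizditod* is /d/ (coronal), it takes -em, giving *vizditodem*.

vizditodem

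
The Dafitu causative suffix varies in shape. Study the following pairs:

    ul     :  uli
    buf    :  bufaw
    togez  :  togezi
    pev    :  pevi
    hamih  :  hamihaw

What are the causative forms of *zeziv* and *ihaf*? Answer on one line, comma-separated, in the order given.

Looking at the final consonant of each stem: -aw when the stem ends in a voiceless consonant (*buf*, *hamih*); -i when the stem ends in a voiced consonant (*ul*, *togez*, *pev*).
The final consonant of *zeziv* is /v/, which is voiced, so the suffix is -i, giving *zezivi*.
*ihaf*: final consonant = /f/, voiceless → -aw → *ihafaw*.

zezivi, ihafaw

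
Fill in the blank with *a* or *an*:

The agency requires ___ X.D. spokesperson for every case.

an

The indefinite article is chosen by the initial *sound* of the following word, not its spelling.
The initialism *X.D.* is read letter by letter; the first letter, X, is pronounced /ɛks/, which begins with a vowel sound.
So the article is *an*: The agency requires an X.D. spokesperson for every case.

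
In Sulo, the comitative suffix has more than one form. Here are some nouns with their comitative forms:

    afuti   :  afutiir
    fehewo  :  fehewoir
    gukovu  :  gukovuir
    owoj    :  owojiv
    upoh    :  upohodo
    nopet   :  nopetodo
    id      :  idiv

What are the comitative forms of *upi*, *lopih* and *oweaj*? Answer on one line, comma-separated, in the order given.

upiir, lopihodo, oweajiv

The alternation tracks the final sound of the stem — -odo when the stem ends in a voiceless consonant (*upoh*, *nopet*); -iv when the stem ends in a voiced consonant (*owoj*, *id*); -ir when the stem ends in a vowel (*afuti*, *fehewo*, *gukovu*).
The final sound of *upi* is /i/, which is a vowel, so the suffix is -ir, giving *upiir*.
Since the final sound of *lopih* is /h/ (a voiceless consonant), it takes -odo, giving *lopihodo*.
The final sound of *oweaj* is /j/, which is a voiced consonant, so the suffix is -iv, giving *oweajiv*.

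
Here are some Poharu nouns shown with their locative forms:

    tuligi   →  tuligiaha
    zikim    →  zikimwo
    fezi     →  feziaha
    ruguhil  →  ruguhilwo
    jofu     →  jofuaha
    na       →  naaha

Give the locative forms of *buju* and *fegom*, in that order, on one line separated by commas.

Looking at the final sound of each stem: -wo when the stem ends in a consonant (*zikim*, *ruguhil*); -aha when the stem ends in a vowel (*tuligi*, *fezi*, *jofu*, *na*).
Since the final sound of *buju* is /u/ (a vowel), it takes -aha, giving *bujuaha*.
Since the final sound of *fegom* is /m/ (a consonant), it takes -wo, giving *fegomwo*.

bujuaha, fegomwo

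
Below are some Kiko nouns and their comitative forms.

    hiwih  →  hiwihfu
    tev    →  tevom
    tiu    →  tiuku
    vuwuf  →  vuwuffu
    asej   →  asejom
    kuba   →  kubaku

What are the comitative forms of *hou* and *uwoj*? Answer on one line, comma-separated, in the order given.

The suffix is conditioned by the final sound: -fu when the stem ends in a voiceless consonant (*hiwih*, *vuwuf*); -om when the stem ends in a voiced consonant (*tev*, *asej*); -ku when the stem ends in a vowel (*tiu*, *kuba*).
The final sound of *hou* is /u/, which is a vowel, so the suffix is -ku, giving *houku*.
*uwoj*: final sound = /j/, a voiced consonant → -om → *uwojom*.

houku, uwojom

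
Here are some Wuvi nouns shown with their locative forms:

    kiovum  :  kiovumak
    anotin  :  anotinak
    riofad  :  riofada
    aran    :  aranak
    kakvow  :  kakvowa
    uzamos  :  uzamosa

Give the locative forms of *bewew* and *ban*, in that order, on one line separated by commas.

bewewa, banak

The alternation tracks the final consonant of the stem — -ak when the stem ends in a nasal (*kiovum*, *anotin*, *aran*); -a when the stem ends in a non-nasal consonant (*riofad*, *kakvow*, *uzamos*).
*bewew*: final consonant = /w/, non-nasal → -a → *bewewa*.
*ban*: final consonant = /n/, a nasal → -ak → *banak*.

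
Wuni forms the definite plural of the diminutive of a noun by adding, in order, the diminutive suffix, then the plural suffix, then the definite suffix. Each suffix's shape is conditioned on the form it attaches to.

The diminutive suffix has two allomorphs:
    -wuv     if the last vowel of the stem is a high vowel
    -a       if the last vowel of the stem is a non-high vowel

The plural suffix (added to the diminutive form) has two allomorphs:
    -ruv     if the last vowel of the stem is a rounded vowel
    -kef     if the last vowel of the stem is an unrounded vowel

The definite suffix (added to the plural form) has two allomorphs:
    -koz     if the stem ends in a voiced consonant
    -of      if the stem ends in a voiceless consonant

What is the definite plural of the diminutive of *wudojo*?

wudojoakefof

The last vowel of *wudojo* is /o/, which is a non-high vowel, so the diminutive suffix is -a, giving *wudojoa*.
The diminutive form *wudojoa* — last vowel /a/ (an unrounded vowel) → -kef → *wudojoakef*.
The final consonant of the plural form *wudojoakef* is /f/, which is voiceless, so the definite suffix is -of, giving *wudojoakefof*.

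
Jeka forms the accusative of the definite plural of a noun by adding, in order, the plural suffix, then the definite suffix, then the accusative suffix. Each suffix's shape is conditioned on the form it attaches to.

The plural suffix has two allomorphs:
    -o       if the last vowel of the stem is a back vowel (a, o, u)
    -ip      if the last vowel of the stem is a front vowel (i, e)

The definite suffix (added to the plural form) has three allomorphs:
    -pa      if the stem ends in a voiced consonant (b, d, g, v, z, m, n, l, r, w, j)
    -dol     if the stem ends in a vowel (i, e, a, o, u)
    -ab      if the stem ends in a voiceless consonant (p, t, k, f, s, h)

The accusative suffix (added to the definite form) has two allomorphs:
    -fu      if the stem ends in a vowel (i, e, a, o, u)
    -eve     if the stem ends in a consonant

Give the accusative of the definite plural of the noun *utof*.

utofodoleve

Since the last vowel of *utof* is /o/ (a back vowel), it takes -o, giving *utofo*.
The plural form *utofo* — final sound /o/ (a vowel) → -dol → *utofodol*.
Since the final sound of the definite form *utofodol* is /l/ (a consonant), it takes -eve, giving *utofodoleve*.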